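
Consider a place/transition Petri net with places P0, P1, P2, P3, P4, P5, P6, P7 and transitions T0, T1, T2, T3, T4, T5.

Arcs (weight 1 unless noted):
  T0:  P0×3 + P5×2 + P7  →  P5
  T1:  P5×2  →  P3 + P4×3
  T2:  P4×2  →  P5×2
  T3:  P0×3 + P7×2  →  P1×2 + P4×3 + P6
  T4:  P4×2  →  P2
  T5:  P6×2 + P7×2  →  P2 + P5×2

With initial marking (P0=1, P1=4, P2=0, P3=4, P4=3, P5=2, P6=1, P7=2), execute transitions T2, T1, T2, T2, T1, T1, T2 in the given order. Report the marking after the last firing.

(P0=1, P1=4, P2=0, P3=7, P4=4, P5=4, P6=1, P7=2)

step 1: fire T2:  (P0=1, P1=4, P2=0, P3=4, P4=3, P5=2, P6=1, P7=2) → (P0=1, P1=4, P2=0, P3=4, P4=1, P5=4, P6=1, P7=2)
step 2: fire T1:  (P0=1, P1=4, P2=0, P3=4, P4=1, P5=4, P6=1, P7=2) → (P0=1, P1=4, P2=0, P3=5, P4=4, P5=2, P6=1, P7=2)
step 3: fire T2:  (P0=1, P1=4, P2=0, P3=5, P4=4, P5=2, P6=1, P7=2) → (P0=1, P1=4, P2=0, P3=5, P4=2, P5=4, P6=1, P7=2)
step 4: fire T2:  (P0=1, P1=4, P2=0, P3=5, P4=2, P5=4, P6=1, P7=2) → (P0=1, P1=4, P2=0, P3=5, P4=0, P5=6, P6=1, P7=2)
step 5: fire T1:  (P0=1, P1=4, P2=0, P3=5, P4=0, P5=6, P6=1, P7=2) → (P0=1, P1=4, P2=0, P3=6, P4=3, P5=4, P6=1, P7=2)
step 6: fire T1:  (P0=1, P1=4, P2=0, P3=6, P4=3, P5=4, P6=1, P7=2) → (P0=1, P1=4, P2=0, P3=7, P4=6, P5=2, P6=1, P7=2)
step 7: fire T2:  (P0=1, P1=4, P2=0, P3=7, P4=6, P5=2, P6=1, P7=2) → (P0=1, P1=4, P2=0, P3=7, P4=4, P5=4, P6=1, P7=2)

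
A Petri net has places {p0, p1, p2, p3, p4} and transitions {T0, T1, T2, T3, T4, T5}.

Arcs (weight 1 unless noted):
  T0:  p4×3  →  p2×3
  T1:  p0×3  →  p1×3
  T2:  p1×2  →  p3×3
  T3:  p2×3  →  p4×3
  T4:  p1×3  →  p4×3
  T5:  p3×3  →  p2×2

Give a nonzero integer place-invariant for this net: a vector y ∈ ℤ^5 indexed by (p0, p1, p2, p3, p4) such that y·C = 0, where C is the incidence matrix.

Incidence matrix C (rows=places, cols=transitions):
       T0   T1   T2   T3   T4   T5
   p0   0   -3    0    0    0    0
   p1   0    3   -2    0   -3    0
   p2   3    0    0   -3    0    2
   p3   0    0    3    0    0   -3
   p4  -3    0    0    3    3    0

Candidate y = [3, 3, 3, 2, 3]; check y·C column-wise:
  col T0: 3·0 + 3·0 + 3·3 + 2·0 + 3·-3 = 0
  col T1: 3·-3 + 3·3 + 3·0 + 2·0 + 3·0 = 0
  col T2: 3·0 + 3·-2 + 3·0 + 2·3 + 3·0 = 0
  col T3: 3·0 + 3·0 + 3·-3 + 2·0 + 3·3 = 0
  col T4: 3·0 + 3·-3 + 3·0 + 2·0 + 3·3 = 0
  col T5: 3·0 + 3·0 + 3·2 + 2·-3 + 3·0 = 0

y = (p0:3, p1:3, p2:3, p3:2, p4:3)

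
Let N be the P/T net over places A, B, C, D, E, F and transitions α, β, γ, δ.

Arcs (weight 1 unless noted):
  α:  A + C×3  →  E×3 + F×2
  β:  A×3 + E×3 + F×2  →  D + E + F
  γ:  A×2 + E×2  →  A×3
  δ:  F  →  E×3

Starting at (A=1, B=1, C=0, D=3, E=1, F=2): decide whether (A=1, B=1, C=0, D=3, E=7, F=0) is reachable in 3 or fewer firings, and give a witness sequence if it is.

step 1: fire δ:  (A=1, B=1, C=0, D=3, E=1, F=2) → (A=1, B=1, C=0, D=3, E=4, F=1)
step 2: fire δ:  (A=1, B=1, C=0, D=3, E=4, F=1) → (A=1, B=1, C=0, D=3, E=7, F=0)

YES — reachable via ⟨δ, δ⟩ (2 firings)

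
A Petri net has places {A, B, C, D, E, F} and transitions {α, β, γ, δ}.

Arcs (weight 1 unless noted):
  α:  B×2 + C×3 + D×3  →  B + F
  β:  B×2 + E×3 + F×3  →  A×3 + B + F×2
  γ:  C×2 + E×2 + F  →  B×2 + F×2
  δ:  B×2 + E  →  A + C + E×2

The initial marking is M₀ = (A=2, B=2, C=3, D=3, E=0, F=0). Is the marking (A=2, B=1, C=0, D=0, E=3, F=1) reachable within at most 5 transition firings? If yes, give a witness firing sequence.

NO — not reachable within 5 firings

depth 0: 1 marking
depth 1: 2 markings reached so far
depth 2: 2 markings reached so far
(frontier empty at depth 2; search complete)
target is not among the 2 markings reachable within 5 steps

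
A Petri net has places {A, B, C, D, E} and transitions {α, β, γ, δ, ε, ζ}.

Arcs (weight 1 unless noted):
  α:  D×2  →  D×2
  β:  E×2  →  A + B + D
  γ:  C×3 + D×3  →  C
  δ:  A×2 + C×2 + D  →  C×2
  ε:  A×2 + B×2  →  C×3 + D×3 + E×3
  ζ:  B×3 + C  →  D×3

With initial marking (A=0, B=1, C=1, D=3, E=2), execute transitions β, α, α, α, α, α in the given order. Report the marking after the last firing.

(A=1, B=2, C=1, D=4, E=0)

step 1: fire β:  (A=0, B=1, C=1, D=3, E=2) → (A=1, B=2, C=1, D=4, E=0)
step 2: fire α:  (A=1, B=2, C=1, D=4, E=0) → (A=1, B=2, C=1, D=4, E=0)
step 3: fire α:  (A=1, B=2, C=1, D=4, E=0) → (A=1, B=2, C=1, D=4, E=0)
step 4: fire α:  (A=1, B=2, C=1, D=4, E=0) → (A=1, B=2, C=1, D=4, E=0)
step 5: fire α:  (A=1, B=2, C=1, D=4, E=0) → (A=1, B=2, C=1, D=4, E=0)
step 6: fire α:  (A=1, B=2, C=1, D=4, E=0) → (A=1, B=2, C=1, D=4, E=0)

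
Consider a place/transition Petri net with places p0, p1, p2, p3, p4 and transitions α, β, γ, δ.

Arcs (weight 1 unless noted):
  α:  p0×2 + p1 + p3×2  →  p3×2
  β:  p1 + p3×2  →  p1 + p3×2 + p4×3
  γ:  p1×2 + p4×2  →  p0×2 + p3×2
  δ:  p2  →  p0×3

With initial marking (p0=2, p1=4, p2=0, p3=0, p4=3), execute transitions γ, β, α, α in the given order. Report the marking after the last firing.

(p0=0, p1=0, p2=0, p3=2, p4=4)

step 1: fire γ:  (p0=2, p1=4, p2=0, p3=0, p4=3) → (p0=4, p1=2, p2=0, p3=2, p4=1)
step 2: fire β:  (p0=4, p1=2, p2=0, p3=2, p4=1) → (p0=4, p1=2, p2=0, p3=2, p4=4)
step 3: fire α:  (p0=4, p1=2, p2=0, p3=2, p4=4) → (p0=2, p1=1, p2=0, p3=2, p4=4)
step 4: fire α:  (p0=2, p1=1, p2=0, p3=2, p4=4) → (p0=0, p1=0, p2=0, p3=2, p4=4)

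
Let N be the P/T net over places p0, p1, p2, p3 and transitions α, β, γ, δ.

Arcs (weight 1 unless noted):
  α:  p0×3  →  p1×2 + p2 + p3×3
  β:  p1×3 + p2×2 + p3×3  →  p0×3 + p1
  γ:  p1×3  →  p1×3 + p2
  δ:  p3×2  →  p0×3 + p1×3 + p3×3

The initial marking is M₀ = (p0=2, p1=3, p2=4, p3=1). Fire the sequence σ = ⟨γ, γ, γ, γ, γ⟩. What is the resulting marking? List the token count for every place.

step 1: fire γ:  (p0=2, p1=3, p2=4, p3=1) → (p0=2, p1=3, p2=5, p3=1)
step 2: fire γ:  (p0=2, p1=3, p2=5, p3=1) → (p0=2, p1=3, p2=6, p3=1)
step 3: fire γ:  (p0=2, p1=3, p2=6, p3=1) → (p0=2, p1=3, p2=7, p3=1)
step 4: fire γ:  (p0=2, p1=3, p2=7, p3=1) → (p0=2, p1=3, p2=8, p3=1)
step 5: fire γ:  (p0=2, p1=3, p2=8, p3=1) → (p0=2, p1=3, p2=9, p3=1)

(p0=2, p1=3, p2=9, p3=1)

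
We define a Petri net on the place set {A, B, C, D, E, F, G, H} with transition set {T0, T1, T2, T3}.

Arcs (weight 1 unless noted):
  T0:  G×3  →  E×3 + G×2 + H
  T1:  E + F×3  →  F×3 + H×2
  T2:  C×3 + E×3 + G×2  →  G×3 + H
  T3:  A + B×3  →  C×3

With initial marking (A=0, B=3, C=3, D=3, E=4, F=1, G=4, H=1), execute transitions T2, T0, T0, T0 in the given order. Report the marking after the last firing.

step 1: fire T2:  (A=0, B=3, C=3, D=3, E=4, F=1, G=4, H=1) → (A=0, B=3, C=0, D=3, E=1, F=1, G=5, H=2)
step 2: fire T0:  (A=0, B=3, C=0, D=3, E=1, F=1, G=5, H=2) → (A=0, B=3, C=0, D=3, E=4, F=1, G=4, H=3)
step 3: fire T0:  (A=0, B=3, C=0, D=3, E=4, F=1, G=4, H=3) → (A=0, B=3, C=0, D=3, E=7, F=1, G=3, H=4)
step 4: fire T0:  (A=0, B=3, C=0, D=3, E=7, F=1, G=3, H=4) → (A=0, B=3, C=0, D=3, E=10, F=1, G=2, H=5)

(A=0, B=3, C=0, D=3, E=10, F=1, G=2, H=5)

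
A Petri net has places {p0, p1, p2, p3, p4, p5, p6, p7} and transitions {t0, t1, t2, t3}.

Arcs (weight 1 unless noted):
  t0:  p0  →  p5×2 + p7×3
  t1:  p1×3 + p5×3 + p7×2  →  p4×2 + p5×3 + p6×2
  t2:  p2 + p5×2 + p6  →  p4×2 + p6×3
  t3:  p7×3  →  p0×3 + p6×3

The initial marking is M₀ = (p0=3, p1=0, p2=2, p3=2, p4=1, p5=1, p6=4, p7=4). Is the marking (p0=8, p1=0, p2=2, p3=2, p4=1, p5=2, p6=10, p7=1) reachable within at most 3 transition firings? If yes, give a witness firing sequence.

NO — not reachable within 3 firings

depth 0: 1 marking
depth 1: 3 markings reached so far
depth 2: 6 markings reached so far
depth 3: 11 markings reached so far
target is not among the 11 markings reachable within 3 steps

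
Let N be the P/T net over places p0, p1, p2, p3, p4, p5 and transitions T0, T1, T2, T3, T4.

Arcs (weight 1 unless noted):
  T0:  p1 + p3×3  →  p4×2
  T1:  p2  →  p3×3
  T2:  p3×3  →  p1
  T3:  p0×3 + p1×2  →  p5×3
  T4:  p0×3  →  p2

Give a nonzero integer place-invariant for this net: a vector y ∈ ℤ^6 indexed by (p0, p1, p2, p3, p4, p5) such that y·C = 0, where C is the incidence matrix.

y = (p0:1, p1:3, p2:3, p3:1, p4:3, p5:3)

Incidence matrix C (rows=places, cols=transitions):
       T0   T1   T2   T3   T4
   p0   0    0    0   -3   -3
   p1  -1    0    1   -2    0
   p2   0   -1    0    0    1
   p3  -3    3   -3    0    0
   p4   2    0    0    0    0
   p5   0    0    0    3    0

Candidate y = [1, 3, 3, 1, 3, 3]; check y·C column-wise:
  col T0: 1·0 + 3·-1 + 3·0 + 1·-3 + 3·2 + 3·0 = 0
  col T1: 1·0 + 3·0 + 3·-1 + 1·3 + 3·0 + 3·0 = 0
  col T2: 1·0 + 3·1 + 3·0 + 1·-3 + 3·0 + 3·0 = 0
  col T3: 1·-3 + 3·-2 + 3·0 + 1·0 + 3·0 + 3·3 = 0
  col T4: 1·-3 + 3·0 + 3·1 + 1·0 + 3·0 + 3·0 = 0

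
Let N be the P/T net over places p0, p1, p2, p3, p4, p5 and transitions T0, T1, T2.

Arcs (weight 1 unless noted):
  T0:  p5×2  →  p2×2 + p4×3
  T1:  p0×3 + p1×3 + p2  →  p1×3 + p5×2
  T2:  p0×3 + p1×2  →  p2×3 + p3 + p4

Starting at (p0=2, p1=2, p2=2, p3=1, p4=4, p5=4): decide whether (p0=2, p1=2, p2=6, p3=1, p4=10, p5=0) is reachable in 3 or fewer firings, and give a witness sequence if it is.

step 1: fire T0:  (p0=2, p1=2, p2=2, p3=1, p4=4, p5=4) → (p0=2, p1=2, p2=4, p3=1, p4=7, p5=2)
step 2: fire T0:  (p0=2, p1=2, p2=4, p3=1, p4=7, p5=2) → (p0=2, p1=2, p2=6, p3=1, p4=10, p5=0)

YES — reachable via ⟨T0, T0⟩ (2 firings)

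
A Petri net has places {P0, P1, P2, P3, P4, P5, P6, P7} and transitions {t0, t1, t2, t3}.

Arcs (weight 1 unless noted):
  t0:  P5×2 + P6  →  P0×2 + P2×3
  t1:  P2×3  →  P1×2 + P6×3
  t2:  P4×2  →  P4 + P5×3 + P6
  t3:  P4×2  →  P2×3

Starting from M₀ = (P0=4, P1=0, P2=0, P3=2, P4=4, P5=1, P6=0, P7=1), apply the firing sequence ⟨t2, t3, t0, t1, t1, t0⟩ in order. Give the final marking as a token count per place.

(P0=8, P1=4, P2=3, P3=2, P4=1, P5=0, P6=5, P7=1)

step 1: fire t2:  (P0=4, P1=0, P2=0, P3=2, P4=4, P5=1, P6=0, P7=1) → (P0=4, P1=0, P2=0, P3=2, P4=3, P5=4, P6=1, P7=1)
step 2: fire t3:  (P0=4, P1=0, P2=0, P3=2, P4=3, P5=4, P6=1, P7=1) → (P0=4, P1=0, P2=3, P3=2, P4=1, P5=4, P6=1, P7=1)
step 3: fire t0:  (P0=4, P1=0, P2=3, P3=2, P4=1, P5=4, P6=1, P7=1) → (P0=6, P1=0, P2=6, P3=2, P4=1, P5=2, P6=0, P7=1)
step 4: fire t1:  (P0=6, P1=0, P2=6, P3=2, P4=1, P5=2, P6=0, P7=1) → (P0=6, P1=2, P2=3, P3=2, P4=1, P5=2, P6=3, P7=1)
step 5: fire t1:  (P0=6, P1=2, P2=3, P3=2, P4=1, P5=2, P6=3, P7=1) → (P0=6, P1=4, P2=0, P3=2, P4=1, P5=2, P6=6, P7=1)
step 6: fire t0:  (P0=6, P1=4, P2=0, P3=2, P4=1, P5=2, P6=6, P7=1) → (P0=8, P1=4, P2=3, P3=2, P4=1, P5=0, P6=5, P7=1)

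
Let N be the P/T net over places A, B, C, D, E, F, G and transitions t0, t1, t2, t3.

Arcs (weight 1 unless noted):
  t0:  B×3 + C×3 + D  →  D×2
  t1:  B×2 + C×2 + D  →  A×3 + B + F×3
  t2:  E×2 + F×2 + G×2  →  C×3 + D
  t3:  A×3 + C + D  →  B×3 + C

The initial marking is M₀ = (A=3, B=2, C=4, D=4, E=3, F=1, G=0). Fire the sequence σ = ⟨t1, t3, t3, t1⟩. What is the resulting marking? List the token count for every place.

(A=3, B=6, C=0, D=0, E=3, F=7, G=0)

step 1: fire t1:  (A=3, B=2, C=4, D=4, E=3, F=1, G=0) → (A=6, B=1, C=2, D=3, E=3, F=4, G=0)
step 2: fire t3:  (A=6, B=1, C=2, D=3, E=3, F=4, G=0) → (A=3, B=4, C=2, D=2, E=3, F=4, G=0)
step 3: fire t3:  (A=3, B=4, C=2, D=2, E=3, F=4, G=0) → (A=0, B=7, C=2, D=1, E=3, F=4, G=0)
step 4: fire t1:  (A=0, B=7, C=2, D=1, E=3, F=4, G=0) → (A=3, B=6, C=0, D=0, E=3, F=7, G=0)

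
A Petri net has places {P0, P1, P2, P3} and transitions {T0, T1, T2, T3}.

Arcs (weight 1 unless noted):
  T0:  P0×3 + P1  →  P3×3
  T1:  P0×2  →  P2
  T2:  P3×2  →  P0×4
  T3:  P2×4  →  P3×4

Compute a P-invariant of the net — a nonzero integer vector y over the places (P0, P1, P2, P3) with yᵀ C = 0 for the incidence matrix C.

Incidence matrix C (rows=places, cols=transitions):
       T0   T1   T2   T3
   P0  -3   -2    4    0
   P1  -1    0    0    0
   P2   0    1    0   -4
   P3   3    0   -2    4

Candidate y = [1, 3, 2, 2]; check y·C column-wise:
  col T0: 1·-3 + 3·-1 + 2·0 + 2·3 = 0
  col T1: 1·-2 + 3·0 + 2·1 + 2·0 = 0
  col T2: 1·4 + 3·0 + 2·0 + 2·-2 = 0
  col T3: 1·0 + 3·0 + 2·-4 + 2·4 = 0

y = (P0:1, P1:3, P2:2, P3:2)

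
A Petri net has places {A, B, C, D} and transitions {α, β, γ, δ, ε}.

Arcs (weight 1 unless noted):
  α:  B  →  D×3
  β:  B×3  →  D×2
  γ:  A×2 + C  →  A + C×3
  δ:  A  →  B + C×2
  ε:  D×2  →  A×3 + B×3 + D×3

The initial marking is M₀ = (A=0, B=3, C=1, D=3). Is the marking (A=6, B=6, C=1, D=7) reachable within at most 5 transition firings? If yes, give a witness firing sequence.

step 1: fire β:  (A=0, B=3, C=1, D=3) → (A=0, B=0, C=1, D=5)
step 2: fire ε:  (A=0, B=0, C=1, D=5) → (A=3, B=3, C=1, D=6)
step 3: fire ε:  (A=3, B=3, C=1, D=6) → (A=6, B=6, C=1, D=7)

YES — reachable via ⟨β, ε, ε⟩ (3 firings)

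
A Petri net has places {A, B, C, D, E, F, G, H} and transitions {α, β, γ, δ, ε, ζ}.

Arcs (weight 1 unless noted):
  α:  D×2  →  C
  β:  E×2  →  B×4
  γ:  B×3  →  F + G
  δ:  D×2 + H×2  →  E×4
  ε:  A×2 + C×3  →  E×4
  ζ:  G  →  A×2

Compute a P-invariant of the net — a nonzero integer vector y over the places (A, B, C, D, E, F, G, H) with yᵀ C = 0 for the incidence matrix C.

Incidence matrix C (rows=places, cols=transitions):
        α    β    γ    δ    ε    ζ
    A   0    0    0    0   -2    2
    B   0    4   -3    0    0    0
    C   1    0    0    0   -3    0
    D  -2    0    0   -2    0    0
    E   0   -2    0    4    4    0
    F   0    0    1    0    0    0
    G   0    0    1    0    0   -1
    H   0    0    0   -2    0    0

Candidate y = [8, -1, -8, -4, -2, -19, 16, 0]; check y·C column-wise:
  col α: 8·0 + -1·0 + -8·1 + -4·-2 + -2·0 + -19·0 + 16·0 = 0
  col β: 8·0 + -1·4 + -8·0 + -4·0 + -2·-2 + -19·0 + 16·0 = 0
  col γ: 8·0 + -1·-3 + -8·0 + -4·0 + -2·0 + -19·1 + 16·1 = 0
  col δ: 8·0 + -1·0 + -8·0 + -4·-2 + -2·4 + -19·0 + 16·0 + 0·-2 = 0
  col ε: 8·-2 + -1·0 + -8·-3 + -4·0 + -2·4 + -19·0 + 16·0 = 0
  col ζ: 8·2 + -1·0 + -8·0 + -4·0 + -2·0 + -19·0 + 16·-1 = 0

y = (A:8, B:-1, C:-8, D:-4, E:-2, F:-19, G:16, H:0)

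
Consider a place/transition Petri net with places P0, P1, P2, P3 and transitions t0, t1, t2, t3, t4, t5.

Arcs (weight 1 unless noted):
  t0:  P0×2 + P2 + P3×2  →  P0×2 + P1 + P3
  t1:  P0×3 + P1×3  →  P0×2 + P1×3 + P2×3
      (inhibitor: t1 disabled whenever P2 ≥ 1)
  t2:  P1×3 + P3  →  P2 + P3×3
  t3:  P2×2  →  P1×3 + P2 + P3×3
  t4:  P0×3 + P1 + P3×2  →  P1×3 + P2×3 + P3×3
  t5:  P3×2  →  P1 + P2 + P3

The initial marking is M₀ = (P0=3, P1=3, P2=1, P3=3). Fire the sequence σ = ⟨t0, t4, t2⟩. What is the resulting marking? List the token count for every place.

(P0=0, P1=3, P2=4, P3=5)

step 1: fire t0:  (P0=3, P1=3, P2=1, P3=3) → (P0=3, P1=4, P2=0, P3=2)
step 2: fire t4:  (P0=3, P1=4, P2=0, P3=2) → (P0=0, P1=6, P2=3, P3=3)
step 3: fire t2:  (P0=0, P1=6, P2=3, P3=3) → (P0=0, P1=3, P2=4, P3=5)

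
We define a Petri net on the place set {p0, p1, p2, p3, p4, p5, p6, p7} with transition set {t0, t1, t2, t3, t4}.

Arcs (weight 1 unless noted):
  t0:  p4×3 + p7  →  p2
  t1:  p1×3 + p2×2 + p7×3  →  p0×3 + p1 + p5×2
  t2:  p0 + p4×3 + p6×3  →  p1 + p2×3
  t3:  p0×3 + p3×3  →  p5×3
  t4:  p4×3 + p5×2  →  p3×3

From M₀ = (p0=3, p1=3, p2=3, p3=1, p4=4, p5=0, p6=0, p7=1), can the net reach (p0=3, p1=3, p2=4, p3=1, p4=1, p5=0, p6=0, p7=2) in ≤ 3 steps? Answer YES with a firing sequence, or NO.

depth 0: 1 marking
depth 1: 2 markings reached so far
depth 2: 2 markings reached so far
(frontier empty at depth 2; search complete)
target is not among the 2 markings reachable within 3 steps

NO — not reachable within 3 firings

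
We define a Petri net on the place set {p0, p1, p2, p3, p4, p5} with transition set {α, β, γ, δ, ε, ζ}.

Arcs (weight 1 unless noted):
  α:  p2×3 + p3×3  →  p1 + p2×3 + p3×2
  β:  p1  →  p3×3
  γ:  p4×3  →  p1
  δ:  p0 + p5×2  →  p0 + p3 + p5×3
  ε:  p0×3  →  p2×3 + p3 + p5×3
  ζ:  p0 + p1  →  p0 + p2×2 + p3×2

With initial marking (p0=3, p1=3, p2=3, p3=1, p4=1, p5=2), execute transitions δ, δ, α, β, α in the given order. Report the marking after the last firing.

(p0=3, p1=4, p2=3, p3=4, p4=1, p5=4)

step 1: fire δ:  (p0=3, p1=3, p2=3, p3=1, p4=1, p5=2) → (p0=3, p1=3, p2=3, p3=2, p4=1, p5=3)
step 2: fire δ:  (p0=3, p1=3, p2=3, p3=2, p4=1, p5=3) → (p0=3, p1=3, p2=3, p3=3, p4=1, p5=4)
step 3: fire α:  (p0=3, p1=3, p2=3, p3=3, p4=1, p5=4) → (p0=3, p1=4, p2=3, p3=2, p4=1, p5=4)
step 4: fire β:  (p0=3, p1=4, p2=3, p3=2, p4=1, p5=4) → (p0=3, p1=3, p2=3, p3=5, p4=1, p5=4)
step 5: fire α:  (p0=3, p1=3, p2=3, p3=5, p4=1, p5=4) → (p0=3, p1=4, p2=3, p3=4, p4=1, p5=4)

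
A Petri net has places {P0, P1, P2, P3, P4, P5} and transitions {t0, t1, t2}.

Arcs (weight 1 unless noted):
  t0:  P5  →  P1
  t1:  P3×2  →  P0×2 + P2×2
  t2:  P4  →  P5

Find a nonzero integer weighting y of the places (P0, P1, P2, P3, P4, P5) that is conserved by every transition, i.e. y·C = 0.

y = (P0:1, P1:0, P2:-1, P3:0, P4:0, P5:0)

Incidence matrix C (rows=places, cols=transitions):
       t0   t1   t2
   P0   0    2    0
   P1   1    0    0
   P2   0    2    0
   P3   0   -2    0
   P4   0    0   -1
   P5  -1    0    1

Candidate y = [1, 0, -1, 0, 0, 0]; check y·C column-wise:
  col t0: 1·0 + 0·1 + -1·0 + 0·-1 = 0
  col t1: 1·2 + -1·2 + 0·-2 = 0
  col t2: 1·0 + -1·0 + 0·-1 + 0·1 = 0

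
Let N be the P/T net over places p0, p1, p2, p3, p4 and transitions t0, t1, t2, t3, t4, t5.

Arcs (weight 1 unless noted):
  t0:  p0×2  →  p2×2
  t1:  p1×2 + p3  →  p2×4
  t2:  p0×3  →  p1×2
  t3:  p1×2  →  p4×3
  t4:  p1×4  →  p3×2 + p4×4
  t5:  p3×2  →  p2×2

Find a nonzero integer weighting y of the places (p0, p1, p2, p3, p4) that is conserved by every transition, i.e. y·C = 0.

Incidence matrix C (rows=places, cols=transitions):
       t0   t1   t2   t3   t4   t5
   p0  -2    0   -3    0    0    0
   p1   0   -2    2   -2   -4    0
   p2   2    4    0    0    0    2
   p3   0   -1    0    0    2   -2
   p4   0    0    0    3    4    0

Candidate y = [2, 3, 2, 2, 2]; check y·C column-wise:
  col t0: 2·-2 + 3·0 + 2·2 + 2·0 + 2·0 = 0
  col t1: 2·0 + 3·-2 + 2·4 + 2·-1 + 2·0 = 0
  col t2: 2·-3 + 3·2 + 2·0 + 2·0 + 2·0 = 0
  col t3: 2·0 + 3·-2 + 2·0 + 2·0 + 2·3 = 0
  col t4: 2·0 + 3·-4 + 2·0 + 2·2 + 2·4 = 0
  col t5: 2·0 + 3·0 + 2·2 + 2·-2 + 2·0 = 0

y = (p0:2, p1:3, p2:2, p3:2, p4:2)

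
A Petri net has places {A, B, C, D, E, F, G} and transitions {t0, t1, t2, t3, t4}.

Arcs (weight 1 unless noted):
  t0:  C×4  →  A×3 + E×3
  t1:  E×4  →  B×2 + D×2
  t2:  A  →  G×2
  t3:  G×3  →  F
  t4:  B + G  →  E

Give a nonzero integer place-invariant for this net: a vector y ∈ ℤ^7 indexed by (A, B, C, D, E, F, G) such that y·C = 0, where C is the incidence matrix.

Incidence matrix C (rows=places, cols=transitions):
       t0   t1   t2   t3   t4
    A   3    0   -1    0    0
    B   0    2    0    0   -1
    C  -4    0    0    0    0
    D   0    2    0    0    0
    E   3   -4    0    0    1
    F   0    0    0    1    0
    G   0    0    2   -3   -1

Candidate y = [0, 4, 3, 4, 4, 0, 0]; check y·C column-wise:
  col t0: 0·3 + 4·0 + 3·-4 + 4·0 + 4·3 = 0
  col t1: 4·2 + 3·0 + 4·2 + 4·-4 = 0
  col t2: 0·-1 + 4·0 + 3·0 + 4·0 + 4·0 + 0·2 = 0
  col t3: 4·0 + 3·0 + 4·0 + 4·0 + 0·1 + 0·-3 = 0
  col t4: 4·-1 + 3·0 + 4·0 + 4·1 + 0·-1 = 0

y = (A:0, B:4, C:3, D:4, E:4, F:0, G:0)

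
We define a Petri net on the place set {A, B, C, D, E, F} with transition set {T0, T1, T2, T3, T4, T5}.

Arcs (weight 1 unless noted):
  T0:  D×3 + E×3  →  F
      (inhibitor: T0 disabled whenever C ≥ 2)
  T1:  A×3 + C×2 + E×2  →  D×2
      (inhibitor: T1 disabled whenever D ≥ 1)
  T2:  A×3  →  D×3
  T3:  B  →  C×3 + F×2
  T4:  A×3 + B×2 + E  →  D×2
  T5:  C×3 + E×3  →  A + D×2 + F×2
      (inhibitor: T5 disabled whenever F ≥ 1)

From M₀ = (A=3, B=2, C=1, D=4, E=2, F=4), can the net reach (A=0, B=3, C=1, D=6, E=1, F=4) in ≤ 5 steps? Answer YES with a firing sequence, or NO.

depth 0: 1 marking
depth 1: 4 markings reached so far
depth 2: 6 markings reached so far
depth 3: 7 markings reached so far
depth 4: 7 markings reached so far
(frontier empty at depth 4; search complete)
target is not among the 7 markings reachable within 5 steps

NO — not reachable within 5 firings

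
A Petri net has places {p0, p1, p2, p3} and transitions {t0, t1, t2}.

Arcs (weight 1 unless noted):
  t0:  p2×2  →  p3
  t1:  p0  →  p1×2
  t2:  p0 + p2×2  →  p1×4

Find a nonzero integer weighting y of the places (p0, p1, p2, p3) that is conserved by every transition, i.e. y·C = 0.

y = (p0:2, p1:1, p2:1, p3:2)

Incidence matrix C (rows=places, cols=transitions):
       t0   t1   t2
   p0   0   -1   -1
   p1   0    2    4
   p2  -2    0   -2
   p3   1    0    0

Candidate y = [2, 1, 1, 2]; check y·C column-wise:
  col t0: 2·0 + 1·0 + 1·-2 + 2·1 = 0
  col t1: 2·-1 + 1·2 + 1·0 + 2·0 = 0
  col t2: 2·-1 + 1·4 + 1·-2 + 2·0 = 0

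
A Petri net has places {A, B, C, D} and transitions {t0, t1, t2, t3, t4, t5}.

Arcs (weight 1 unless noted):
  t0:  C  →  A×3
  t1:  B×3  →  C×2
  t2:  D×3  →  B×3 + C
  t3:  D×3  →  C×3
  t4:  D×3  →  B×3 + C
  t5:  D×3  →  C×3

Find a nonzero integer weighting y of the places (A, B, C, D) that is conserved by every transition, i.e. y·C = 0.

Incidence matrix C (rows=places, cols=transitions):
       t0   t1   t2   t3   t4   t5
    A   3    0    0    0    0    0
    B   0   -3    3    0    3    0
    C  -1    2    1    3    1    3
    D   0    0   -3   -3   -3   -3

Candidate y = [1, 2, 3, 3]; check y·C column-wise:
  col t0: 1·3 + 2·0 + 3·-1 + 3·0 = 0
  col t1: 1·0 + 2·-3 + 3·2 + 3·0 = 0
  col t2: 1·0 + 2·3 + 3·1 + 3·-3 = 0
  col t3: 1·0 + 2·0 + 3·3 + 3·-3 = 0
  col t4: 1·0 + 2·3 + 3·1 + 3·-3 = 0
  col t5: 1·0 + 2·0 + 3·3 + 3·-3 = 0

y = (A:1, B:2, C:3, D:3)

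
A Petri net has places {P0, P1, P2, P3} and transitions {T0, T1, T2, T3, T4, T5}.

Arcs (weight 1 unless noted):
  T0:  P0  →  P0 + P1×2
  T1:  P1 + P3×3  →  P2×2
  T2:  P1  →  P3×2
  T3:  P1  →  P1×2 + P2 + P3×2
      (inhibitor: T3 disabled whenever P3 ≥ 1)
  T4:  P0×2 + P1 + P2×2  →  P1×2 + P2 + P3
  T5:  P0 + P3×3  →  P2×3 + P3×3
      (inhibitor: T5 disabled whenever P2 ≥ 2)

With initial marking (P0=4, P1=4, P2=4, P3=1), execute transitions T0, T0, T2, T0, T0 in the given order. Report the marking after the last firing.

step 1: fire T0:  (P0=4, P1=4, P2=4, P3=1) → (P0=4, P1=6, P2=4, P3=1)
step 2: fire T0:  (P0=4, P1=6, P2=4, P3=1) → (P0=4, P1=8, P2=4, P3=1)
step 3: fire T2:  (P0=4, P1=8, P2=4, P3=1) → (P0=4, P1=7, P2=4, P3=3)
step 4: fire T0:  (P0=4, P1=7, P2=4, P3=3) → (P0=4, P1=9, P2=4, P3=3)
step 5: fire T0:  (P0=4, P1=9, P2=4, P3=3) → (P0=4, P1=11, P2=4, P3=3)

(P0=4, P1=11, P2=4, P3=3)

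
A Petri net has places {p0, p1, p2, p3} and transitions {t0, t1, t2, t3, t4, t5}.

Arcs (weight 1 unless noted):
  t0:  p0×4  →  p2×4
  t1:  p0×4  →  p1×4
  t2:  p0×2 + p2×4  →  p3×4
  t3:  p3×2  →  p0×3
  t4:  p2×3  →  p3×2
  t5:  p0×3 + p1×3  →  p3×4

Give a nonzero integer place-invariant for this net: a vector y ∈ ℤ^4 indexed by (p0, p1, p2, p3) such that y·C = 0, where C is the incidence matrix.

y = (p0:2, p1:2, p2:2, p3:3)

Incidence matrix C (rows=places, cols=transitions):
       t0   t1   t2   t3   t4   t5
   p0  -4   -4   -2    3    0   -3
   p1   0    4    0    0    0   -3
   p2   4    0   -4    0   -3    0
   p3   0    0    4   -2    2    4

Candidate y = [2, 2, 2, 3]; check y·C column-wise:
  col t0: 2·-4 + 2·0 + 2·4 + 3·0 = 0
  col t1: 2·-4 + 2·4 + 2·0 + 3·0 = 0
  col t2: 2·-2 + 2·0 + 2·-4 + 3·4 = 0
  col t3: 2·3 + 2·0 + 2·0 + 3·-2 = 0
  col t4: 2·0 + 2·0 + 2·-3 + 3·2 = 0
  col t5: 2·-3 + 2·-3 + 2·0 + 3·4 = 0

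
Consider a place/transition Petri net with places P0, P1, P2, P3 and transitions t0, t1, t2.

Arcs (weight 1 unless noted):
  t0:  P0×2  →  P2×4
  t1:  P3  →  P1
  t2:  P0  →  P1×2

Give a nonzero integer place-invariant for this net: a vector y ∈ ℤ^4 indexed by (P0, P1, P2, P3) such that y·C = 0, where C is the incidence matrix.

Incidence matrix C (rows=places, cols=transitions):
       t0   t1   t2
   P0  -2    0   -1
   P1   0    1    2
   P2   4    0    0
   P3   0   -1    0

Candidate y = [2, 1, 1, 1]; check y·C column-wise:
  col t0: 2·-2 + 1·0 + 1·4 + 1·0 = 0
  col t1: 2·0 + 1·1 + 1·0 + 1·-1 = 0
  col t2: 2·-1 + 1·2 + 1·0 + 1·0 = 0

y = (P0:2, P1:1, P2:1, P3:1)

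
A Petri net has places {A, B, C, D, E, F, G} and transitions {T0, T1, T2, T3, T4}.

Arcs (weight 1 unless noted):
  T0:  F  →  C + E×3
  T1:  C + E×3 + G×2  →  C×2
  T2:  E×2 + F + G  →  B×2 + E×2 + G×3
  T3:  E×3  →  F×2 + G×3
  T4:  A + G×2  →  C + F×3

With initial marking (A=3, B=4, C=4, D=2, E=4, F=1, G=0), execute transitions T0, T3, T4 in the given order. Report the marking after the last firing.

(A=2, B=4, C=6, D=2, E=4, F=5, G=1)

step 1: fire T0:  (A=3, B=4, C=4, D=2, E=4, F=1, G=0) → (A=3, B=4, C=5, D=2, E=7, F=0, G=0)
step 2: fire T3:  (A=3, B=4, C=5, D=2, E=7, F=0, G=0) → (A=3, B=4, C=5, D=2, E=4, F=2, G=3)
step 3: fire T4:  (A=3, B=4, C=5, D=2, E=4, F=2, G=3) → (A=2, B=4, C=6, D=2, E=4, F=5, G=1)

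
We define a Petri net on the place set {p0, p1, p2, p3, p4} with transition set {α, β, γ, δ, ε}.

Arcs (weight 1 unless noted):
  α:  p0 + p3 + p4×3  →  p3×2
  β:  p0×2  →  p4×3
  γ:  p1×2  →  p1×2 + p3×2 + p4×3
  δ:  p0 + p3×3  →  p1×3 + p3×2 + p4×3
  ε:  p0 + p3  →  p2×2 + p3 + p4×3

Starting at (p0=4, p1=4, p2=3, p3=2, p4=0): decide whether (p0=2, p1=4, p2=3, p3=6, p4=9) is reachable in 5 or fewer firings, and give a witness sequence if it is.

YES — reachable via ⟨β, γ, γ⟩ (3 firings)

step 1: fire β:  (p0=4, p1=4, p2=3, p3=2, p4=0) → (p0=2, p1=4, p2=3, p3=2, p4=3)
step 2: fire γ:  (p0=2, p1=4, p2=3, p3=2, p4=3) → (p0=2, p1=4, p2=3, p3=4, p4=6)
step 3: fire γ:  (p0=2, p1=4, p2=3, p3=4, p4=6) → (p0=2, p1=4, p2=3, p3=6, p4=9)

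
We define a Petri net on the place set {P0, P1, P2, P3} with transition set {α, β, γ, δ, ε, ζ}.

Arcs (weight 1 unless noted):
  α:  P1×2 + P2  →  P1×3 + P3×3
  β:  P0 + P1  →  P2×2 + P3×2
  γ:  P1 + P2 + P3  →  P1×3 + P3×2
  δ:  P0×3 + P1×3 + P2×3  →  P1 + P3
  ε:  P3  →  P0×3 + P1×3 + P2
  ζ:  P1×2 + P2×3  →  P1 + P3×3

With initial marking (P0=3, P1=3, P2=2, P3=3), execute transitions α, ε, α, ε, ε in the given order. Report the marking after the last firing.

step 1: fire α:  (P0=3, P1=3, P2=2, P3=3) → (P0=3, P1=4, P2=1, P3=6)
step 2: fire ε:  (P0=3, P1=4, P2=1, P3=6) → (P0=6, P1=7, P2=2, P3=5)
step 3: fire α:  (P0=6, P1=7, P2=2, P3=5) → (P0=6, P1=8, P2=1, P3=8)
step 4: fire ε:  (P0=6, P1=8, P2=1, P3=8) → (P0=9, P1=11, P2=2, P3=7)
step 5: fire ε:  (P0=9, P1=11, P2=2, P3=7) → (P0=12, P1=14, P2=3, P3=6)

(P0=12, P1=14, P2=3, P3=6)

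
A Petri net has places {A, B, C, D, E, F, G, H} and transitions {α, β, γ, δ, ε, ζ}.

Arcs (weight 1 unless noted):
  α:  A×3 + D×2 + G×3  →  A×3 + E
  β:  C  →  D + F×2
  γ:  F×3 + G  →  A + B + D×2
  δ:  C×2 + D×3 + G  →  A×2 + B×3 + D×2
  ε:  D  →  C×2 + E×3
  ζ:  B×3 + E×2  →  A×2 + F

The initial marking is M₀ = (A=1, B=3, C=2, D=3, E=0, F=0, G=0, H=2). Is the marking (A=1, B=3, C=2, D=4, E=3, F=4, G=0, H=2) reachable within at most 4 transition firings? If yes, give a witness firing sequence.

YES — reachable via ⟨β, β, ε⟩ (3 firings)

step 1: fire β:  (A=1, B=3, C=2, D=3, E=0, F=0, G=0, H=2) → (A=1, B=3, C=1, D=4, E=0, F=2, G=0, H=2)
step 2: fire β:  (A=1, B=3, C=1, D=4, E=0, F=2, G=0, H=2) → (A=1, B=3, C=0, D=5, E=0, F=4, G=0, H=2)
step 3: fire ε:  (A=1, B=3, C=0, D=5, E=0, F=4, G=0, H=2) → (A=1, B=3, C=2, D=4, E=3, F=4, G=0, H=2)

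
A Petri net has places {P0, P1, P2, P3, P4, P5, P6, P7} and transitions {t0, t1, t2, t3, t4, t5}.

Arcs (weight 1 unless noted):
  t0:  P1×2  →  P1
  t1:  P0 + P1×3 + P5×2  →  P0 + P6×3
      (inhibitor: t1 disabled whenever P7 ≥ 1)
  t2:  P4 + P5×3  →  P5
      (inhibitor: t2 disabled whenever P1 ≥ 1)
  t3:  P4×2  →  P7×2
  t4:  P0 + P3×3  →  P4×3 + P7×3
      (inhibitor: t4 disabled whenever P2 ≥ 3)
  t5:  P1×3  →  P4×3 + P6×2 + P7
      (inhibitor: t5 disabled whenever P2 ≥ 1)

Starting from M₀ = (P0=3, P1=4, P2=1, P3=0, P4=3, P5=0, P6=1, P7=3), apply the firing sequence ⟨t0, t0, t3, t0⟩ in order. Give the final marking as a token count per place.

step 1: fire t0:  (P0=3, P1=4, P2=1, P3=0, P4=3, P5=0, P6=1, P7=3) → (P0=3, P1=3, P2=1, P3=0, P4=3, P5=0, P6=1, P7=3)
step 2: fire t0:  (P0=3, P1=3, P2=1, P3=0, P4=3, P5=0, P6=1, P7=3) → (P0=3, P1=2, P2=1, P3=0, P4=3, P5=0, P6=1, P7=3)
step 3: fire t3:  (P0=3, P1=2, P2=1, P3=0, P4=3, P5=0, P6=1, P7=3) → (P0=3, P1=2, P2=1, P3=0, P4=1, P5=0, P6=1, P7=5)
step 4: fire t0:  (P0=3, P1=2, P2=1, P3=0, P4=1, P5=0, P6=1, P7=5) → (P0=3, P1=1, P2=1, P3=0, P4=1, P5=0, P6=1, P7=5)

(P0=3, P1=1, P2=1, P3=0, P4=1, P5=0, P6=1, P7=5)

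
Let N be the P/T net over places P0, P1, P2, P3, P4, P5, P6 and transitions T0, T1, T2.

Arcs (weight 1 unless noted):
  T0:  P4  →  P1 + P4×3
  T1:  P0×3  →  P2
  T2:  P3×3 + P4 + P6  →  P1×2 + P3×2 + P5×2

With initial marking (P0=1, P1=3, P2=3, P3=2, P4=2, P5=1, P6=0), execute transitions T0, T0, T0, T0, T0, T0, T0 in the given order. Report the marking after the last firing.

step 1: fire T0:  (P0=1, P1=3, P2=3, P3=2, P4=2, P5=1, P6=0) → (P0=1, P1=4, P2=3, P3=2, P4=4, P5=1, P6=0)
step 2: fire T0:  (P0=1, P1=4, P2=3, P3=2, P4=4, P5=1, P6=0) → (P0=1, P1=5, P2=3, P3=2, P4=6, P5=1, P6=0)
step 3: fire T0:  (P0=1, P1=5, P2=3, P3=2, P4=6, P5=1, P6=0) → (P0=1, P1=6, P2=3, P3=2, P4=8, P5=1, P6=0)
step 4: fire T0:  (P0=1, P1=6, P2=3, P3=2, P4=8, P5=1, P6=0) → (P0=1, P1=7, P2=3, P3=2, P4=10, P5=1, P6=0)
step 5: fire T0:  (P0=1, P1=7, P2=3, P3=2, P4=10, P5=1, P6=0) → (P0=1, P1=8, P2=3, P3=2, P4=12, P5=1, P6=0)
step 6: fire T0:  (P0=1, P1=8, P2=3, P3=2, P4=12, P5=1, P6=0) → (P0=1, P1=9, P2=3, P3=2, P4=14, P5=1, P6=0)
step 7: fire T0:  (P0=1, P1=9, P2=3, P3=2, P4=14, P5=1, P6=0) → (P0=1, P1=10, P2=3, P3=2, P4=16, P5=1, P6=0)

(P0=1, P1=10, P2=3, P3=2, P4=16, P5=1, P6=0)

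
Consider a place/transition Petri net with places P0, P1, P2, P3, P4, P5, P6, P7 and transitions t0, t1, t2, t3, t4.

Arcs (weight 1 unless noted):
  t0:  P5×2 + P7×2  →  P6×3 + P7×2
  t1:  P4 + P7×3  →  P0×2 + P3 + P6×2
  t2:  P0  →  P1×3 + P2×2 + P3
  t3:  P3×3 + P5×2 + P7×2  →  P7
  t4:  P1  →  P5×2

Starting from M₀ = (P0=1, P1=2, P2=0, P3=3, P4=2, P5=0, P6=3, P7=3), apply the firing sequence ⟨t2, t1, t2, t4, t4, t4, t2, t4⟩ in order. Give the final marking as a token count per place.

step 1: fire t2:  (P0=1, P1=2, P2=0, P3=3, P4=2, P5=0, P6=3, P7=3) → (P0=0, P1=5, P2=2, P3=4, P4=2, P5=0, P6=3, P7=3)
step 2: fire t1:  (P0=0, P1=5, P2=2, P3=4, P4=2, P5=0, P6=3, P7=3) → (P0=2, P1=5, P2=2, P3=5, P4=1, P5=0, P6=5, P7=0)
step 3: fire t2:  (P0=2, P1=5, P2=2, P3=5, P4=1, P5=0, P6=5, P7=0) → (P0=1, P1=8, P2=4, P3=6, P4=1, P5=0, P6=5, P7=0)
step 4: fire t4:  (P0=1, P1=8, P2=4, P3=6, P4=1, P5=0, P6=5, P7=0) → (P0=1, P1=7, P2=4, P3=6, P4=1, P5=2, P6=5, P7=0)
step 5: fire t4:  (P0=1, P1=7, P2=4, P3=6, P4=1, P5=2, P6=5, P7=0) → (P0=1, P1=6, P2=4, P3=6, P4=1, P5=4, P6=5, P7=0)
step 6: fire t4:  (P0=1, P1=6, P2=4, P3=6, P4=1, P5=4, P6=5, P7=0) → (P0=1, P1=5, P2=4, P3=6, P4=1, P5=6, P6=5, P7=0)
step 7: fire t2:  (P0=1, P1=5, P2=4, P3=6, P4=1, P5=6, P6=5, P7=0) → (P0=0, P1=8, P2=6, P3=7, P4=1, P5=6, P6=5, P7=0)
step 8: fire t4:  (P0=0, P1=8, P2=6, P3=7, P4=1, P5=6, P6=5, P7=0) → (P0=0, P1=7, P2=6, P3=7, P4=1, P5=8, P6=5, P7=0)

(P0=0, P1=7, P2=6, P3=7, P4=1, P5=8, P6=5, P7=0)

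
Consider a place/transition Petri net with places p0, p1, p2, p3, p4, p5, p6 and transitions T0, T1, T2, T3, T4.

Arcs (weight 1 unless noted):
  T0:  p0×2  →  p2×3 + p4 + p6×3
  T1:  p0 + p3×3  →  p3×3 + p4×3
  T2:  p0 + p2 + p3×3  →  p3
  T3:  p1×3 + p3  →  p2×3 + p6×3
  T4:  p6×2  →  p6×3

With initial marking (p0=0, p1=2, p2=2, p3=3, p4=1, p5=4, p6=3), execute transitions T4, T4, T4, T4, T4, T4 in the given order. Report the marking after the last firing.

step 1: fire T4:  (p0=0, p1=2, p2=2, p3=3, p4=1, p5=4, p6=3) → (p0=0, p1=2, p2=2, p3=3, p4=1, p5=4, p6=4)
step 2: fire T4:  (p0=0, p1=2, p2=2, p3=3, p4=1, p5=4, p6=4) → (p0=0, p1=2, p2=2, p3=3, p4=1, p5=4, p6=5)
step 3: fire T4:  (p0=0, p1=2, p2=2, p3=3, p4=1, p5=4, p6=5) → (p0=0, p1=2, p2=2, p3=3, p4=1, p5=4, p6=6)
step 4: fire T4:  (p0=0, p1=2, p2=2, p3=3, p4=1, p5=4, p6=6) → (p0=0, p1=2, p2=2, p3=3, p4=1, p5=4, p6=7)
step 5: fire T4:  (p0=0, p1=2, p2=2, p3=3, p4=1, p5=4, p6=7) → (p0=0, p1=2, p2=2, p3=3, p4=1, p5=4, p6=8)
step 6: fire T4:  (p0=0, p1=2, p2=2, p3=3, p4=1, p5=4, p6=8) → (p0=0, p1=2, p2=2, p3=3, p4=1, p5=4, p6=9)

(p0=0, p1=2, p2=2, p3=3, p4=1, p5=4, p6=9)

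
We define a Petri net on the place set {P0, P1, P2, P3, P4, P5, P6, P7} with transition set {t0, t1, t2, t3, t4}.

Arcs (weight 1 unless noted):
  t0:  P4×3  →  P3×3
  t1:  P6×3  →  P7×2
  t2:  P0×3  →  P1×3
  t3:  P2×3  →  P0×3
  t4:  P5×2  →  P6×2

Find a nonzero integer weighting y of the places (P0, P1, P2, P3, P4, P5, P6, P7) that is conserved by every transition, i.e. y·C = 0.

y = (P0:1, P1:1, P2:1, P3:0, P4:0, P5:0, P6:0, P7:0)

Incidence matrix C (rows=places, cols=transitions):
       t0   t1   t2   t3   t4
   P0   0    0   -3    3    0
   P1   0    0    3    0    0
   P2   0    0    0   -3    0
   P3   3    0    0    0    0
   P4  -3    0    0    0    0
   P5   0    0    0    0   -2
   P6   0   -3    0    0    2
   P7   0    2    0    0    0

Candidate y = [1, 1, 1, 0, 0, 0, 0, 0]; check y·C column-wise:
  col t0: 1·0 + 1·0 + 1·0 + 0·3 + 0·-3 = 0
  col t1: 1·0 + 1·0 + 1·0 + 0·-3 + 0·2 = 0
  col t2: 1·-3 + 1·3 + 1·0 = 0
  col t3: 1·3 + 1·0 + 1·-3 = 0
  col t4: 1·0 + 1·0 + 1·0 + 0·-2 + 0·2 = 0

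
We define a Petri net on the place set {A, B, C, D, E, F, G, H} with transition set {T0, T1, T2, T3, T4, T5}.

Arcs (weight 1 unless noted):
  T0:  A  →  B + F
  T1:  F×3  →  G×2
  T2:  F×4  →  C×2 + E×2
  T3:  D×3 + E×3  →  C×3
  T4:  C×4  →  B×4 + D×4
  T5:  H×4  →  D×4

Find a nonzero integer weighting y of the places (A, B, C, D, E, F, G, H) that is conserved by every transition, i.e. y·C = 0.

y = (A:4, B:2, C:2, D:0, E:2, F:2, G:3, H:0)

Incidence matrix C (rows=places, cols=transitions):
       T0   T1   T2   T3   T4   T5
    A  -1    0    0    0    0    0
    B   1    0    0    0    4    0
    C   0    0    2    3   -4    0
    D   0    0    0   -3    4    4
    E   0    0    2   -3    0    0
    F   1   -3   -4    0    0    0
    G   0    2    0    0    0    0
    H   0    0    0    0    0   -4

Candidate y = [4, 2, 2, 0, 2, 2, 3, 0]; check y·C column-wise:
  col T0: 4·-1 + 2·1 + 2·0 + 2·0 + 2·1 + 3·0 = 0
  col T1: 4·0 + 2·0 + 2·0 + 2·0 + 2·-3 + 3·2 = 0
  col T2: 4·0 + 2·0 + 2·2 + 2·2 + 2·-4 + 3·0 = 0
  col T3: 4·0 + 2·0 + 2·3 + 0·-3 + 2·-3 + 2·0 + 3·0 = 0
  col T4: 4·0 + 2·4 + 2·-4 + 0·4 + 2·0 + 2·0 + 3·0 = 0
  col T5: 4·0 + 2·0 + 2·0 + 0·4 + 2·0 + 2·0 + 3·0 + 0·-4 = 0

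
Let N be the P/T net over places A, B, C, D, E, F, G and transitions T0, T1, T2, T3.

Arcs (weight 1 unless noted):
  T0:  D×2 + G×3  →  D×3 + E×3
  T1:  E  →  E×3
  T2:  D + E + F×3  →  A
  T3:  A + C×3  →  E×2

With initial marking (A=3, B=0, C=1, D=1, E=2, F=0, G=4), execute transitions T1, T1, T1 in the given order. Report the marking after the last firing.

(A=3, B=0, C=1, D=1, E=8, F=0, G=4)

step 1: fire T1:  (A=3, B=0, C=1, D=1, E=2, F=0, G=4) → (A=3, B=0, C=1, D=1, E=4, F=0, G=4)
step 2: fire T1:  (A=3, B=0, C=1, D=1, E=4, F=0, G=4) → (A=3, B=0, C=1, D=1, E=6, F=0, G=4)
step 3: fire T1:  (A=3, B=0, C=1, D=1, E=6, F=0, G=4) → (A=3, B=0, C=1, D=1, E=8, F=0, G=4)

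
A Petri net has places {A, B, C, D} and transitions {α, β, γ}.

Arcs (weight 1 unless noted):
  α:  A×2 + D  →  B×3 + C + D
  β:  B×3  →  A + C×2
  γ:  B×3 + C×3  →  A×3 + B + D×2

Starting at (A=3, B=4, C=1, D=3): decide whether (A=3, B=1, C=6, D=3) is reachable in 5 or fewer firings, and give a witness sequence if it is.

step 1: fire α:  (A=3, B=4, C=1, D=3) → (A=1, B=7, C=2, D=3)
step 2: fire β:  (A=1, B=7, C=2, D=3) → (A=2, B=4, C=4, D=3)
step 3: fire β:  (A=2, B=4, C=4, D=3) → (A=3, B=1, C=6, D=3)

YES — reachable via ⟨α, β, β⟩ (3 firings)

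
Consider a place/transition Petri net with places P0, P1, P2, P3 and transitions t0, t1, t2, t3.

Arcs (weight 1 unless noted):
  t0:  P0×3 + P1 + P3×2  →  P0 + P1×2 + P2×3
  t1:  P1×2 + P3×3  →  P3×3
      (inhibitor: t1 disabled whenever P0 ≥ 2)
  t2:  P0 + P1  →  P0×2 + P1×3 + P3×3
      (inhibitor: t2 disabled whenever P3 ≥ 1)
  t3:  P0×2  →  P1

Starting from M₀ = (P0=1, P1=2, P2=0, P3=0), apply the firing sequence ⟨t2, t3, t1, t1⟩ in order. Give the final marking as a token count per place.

(P0=0, P1=1, P2=0, P3=3)

step 1: fire t2:  (P0=1, P1=2, P2=0, P3=0) → (P0=2, P1=4, P2=0, P3=3)
step 2: fire t3:  (P0=2, P1=4, P2=0, P3=3) → (P0=0, P1=5, P2=0, P3=3)
step 3: fire t1:  (P0=0, P1=5, P2=0, P3=3) → (P0=0, P1=3, P2=0, P3=3)
step 4: fire t1:  (P0=0, P1=3, P2=0, P3=3) → (P0=0, P1=1, P2=0, P3=3)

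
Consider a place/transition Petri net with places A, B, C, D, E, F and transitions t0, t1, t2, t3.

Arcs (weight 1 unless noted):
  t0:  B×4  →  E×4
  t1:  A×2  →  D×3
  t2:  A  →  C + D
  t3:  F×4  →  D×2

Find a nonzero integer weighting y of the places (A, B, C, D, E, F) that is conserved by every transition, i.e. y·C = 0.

Incidence matrix C (rows=places, cols=transitions):
       t0   t1   t2   t3
    A   0   -2   -1    0
    B  -4    0    0    0
    C   0    0    1    0
    D   0    3    1    2
    E   4    0    0    0
    F   0    0    0   -4

Candidate y = [0, 1, 0, 0, 1, 0]; check y·C column-wise:
  col t0: 1·-4 + 1·4 = 0
  col t1: 0·-2 + 1·0 + 0·3 + 1·0 = 0
  col t2: 0·-1 + 1·0 + 0·1 + 0·1 + 1·0 = 0
  col t3: 1·0 + 0·2 + 1·0 + 0·-4 = 0

y = (A:0, B:1, C:0, D:0, E:1, F:0)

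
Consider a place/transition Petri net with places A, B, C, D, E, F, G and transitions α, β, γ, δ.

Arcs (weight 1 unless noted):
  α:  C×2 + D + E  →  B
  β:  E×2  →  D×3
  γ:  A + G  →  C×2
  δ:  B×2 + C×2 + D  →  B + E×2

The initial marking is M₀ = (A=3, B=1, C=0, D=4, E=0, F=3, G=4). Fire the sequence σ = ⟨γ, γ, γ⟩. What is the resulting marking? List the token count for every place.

(A=0, B=1, C=6, D=4, E=0, F=3, G=1)

step 1: fire γ:  (A=3, B=1, C=0, D=4, E=0, F=3, G=4) → (A=2, B=1, C=2, D=4, E=0, F=3, G=3)
step 2: fire γ:  (A=2, B=1, C=2, D=4, E=0, F=3, G=3) → (A=1, B=1, C=4, D=4, E=0, F=3, G=2)
step 3: fire γ:  (A=1, B=1, C=4, D=4, E=0, F=3, G=2) → (A=0, B=1, C=6, D=4, E=0, F=3, G=1)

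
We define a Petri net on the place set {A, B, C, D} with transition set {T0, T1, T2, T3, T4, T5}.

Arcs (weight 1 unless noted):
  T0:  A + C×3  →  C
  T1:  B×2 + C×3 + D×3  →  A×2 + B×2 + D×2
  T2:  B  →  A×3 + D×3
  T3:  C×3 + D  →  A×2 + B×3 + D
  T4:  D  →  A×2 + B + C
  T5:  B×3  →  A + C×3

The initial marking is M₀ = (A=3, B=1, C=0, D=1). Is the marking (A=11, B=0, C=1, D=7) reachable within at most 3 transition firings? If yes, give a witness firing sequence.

depth 0: 1 marking
depth 1: 3 markings reached so far
depth 2: 4 markings reached so far
depth 3: 6 markings reached so far
target is not among the 6 markings reachable within 3 steps

NO — not reachable within 3 firings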